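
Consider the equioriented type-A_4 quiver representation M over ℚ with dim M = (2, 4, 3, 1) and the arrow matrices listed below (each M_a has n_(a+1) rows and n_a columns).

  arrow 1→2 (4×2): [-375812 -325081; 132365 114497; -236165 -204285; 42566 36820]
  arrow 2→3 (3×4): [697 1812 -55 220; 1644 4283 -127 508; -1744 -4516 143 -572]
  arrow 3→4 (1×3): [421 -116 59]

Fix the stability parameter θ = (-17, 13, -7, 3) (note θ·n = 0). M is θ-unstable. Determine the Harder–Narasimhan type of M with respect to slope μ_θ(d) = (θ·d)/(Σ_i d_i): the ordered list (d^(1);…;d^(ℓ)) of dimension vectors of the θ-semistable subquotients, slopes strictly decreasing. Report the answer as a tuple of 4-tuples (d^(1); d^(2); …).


Interval decomposition of M: I[1,3], I[1,4], I[2,2], I[2,3].
HN type (ℓ=3): μ^(1)=13; μ^(2)=3; μ^(3)=-17

((0, 1, 0, 0); (0, 3, 3, 1); (2, 0, 0, 0))


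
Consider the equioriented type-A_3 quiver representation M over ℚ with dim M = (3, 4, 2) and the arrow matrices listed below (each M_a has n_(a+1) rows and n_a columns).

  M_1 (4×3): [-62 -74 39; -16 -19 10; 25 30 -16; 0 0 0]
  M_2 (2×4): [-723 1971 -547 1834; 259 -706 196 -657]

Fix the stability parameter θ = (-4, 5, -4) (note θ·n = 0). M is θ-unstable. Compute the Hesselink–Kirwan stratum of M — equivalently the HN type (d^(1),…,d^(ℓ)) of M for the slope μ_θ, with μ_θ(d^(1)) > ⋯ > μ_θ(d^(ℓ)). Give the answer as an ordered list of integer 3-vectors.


Via rank(M_{q-1}∘⋯∘M_p): M ≅ I[1,2], I[1,3]^2, I[2,2].
μ_θ-semistable layers: μ^(1)=5; μ^(2)=1/2; μ^(3)=-4

((0, 2, 0); (0, 2, 2); (3, 0, 0))


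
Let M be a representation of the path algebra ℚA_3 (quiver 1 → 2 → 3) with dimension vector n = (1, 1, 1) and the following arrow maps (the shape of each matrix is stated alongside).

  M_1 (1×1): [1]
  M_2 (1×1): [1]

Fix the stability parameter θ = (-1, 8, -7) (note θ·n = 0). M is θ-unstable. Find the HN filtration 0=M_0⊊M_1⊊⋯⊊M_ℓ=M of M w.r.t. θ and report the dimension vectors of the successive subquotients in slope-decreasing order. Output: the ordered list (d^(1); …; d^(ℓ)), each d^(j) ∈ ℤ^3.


Via rank(M_{q-1}∘⋯∘M_p): M ≅ I[1,3].
μ_θ-semistable layers: μ^(1)=1/2; μ^(2)=-1

((0, 1, 1); (1, 0, 0))


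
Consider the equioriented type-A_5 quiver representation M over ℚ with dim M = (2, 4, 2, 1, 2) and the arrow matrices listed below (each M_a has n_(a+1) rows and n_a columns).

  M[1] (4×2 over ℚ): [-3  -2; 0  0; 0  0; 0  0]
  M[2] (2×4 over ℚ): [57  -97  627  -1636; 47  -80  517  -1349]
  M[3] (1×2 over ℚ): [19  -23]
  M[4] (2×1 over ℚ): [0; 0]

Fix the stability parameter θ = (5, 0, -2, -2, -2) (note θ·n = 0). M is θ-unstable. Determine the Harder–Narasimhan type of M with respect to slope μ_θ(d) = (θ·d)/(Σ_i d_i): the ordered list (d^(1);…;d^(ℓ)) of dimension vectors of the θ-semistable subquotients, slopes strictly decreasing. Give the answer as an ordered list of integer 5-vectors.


Barcode: M ≅ I[1,1], I[1,4], I[2,2]^2, I[2,3], I[5,5]^2. HN layers by μ_θ (5 steps, strictly decreasing):
  μ^(1)=5; μ^(2)=1/4; μ^(3)=0; μ^(4)=-1; μ^(5)=-2

((1, 0, 0, 0, 0); (1, 1, 1, 1, 0); (0, 2, 0, 0, 0); (0, 1, 1, 0, 0); (0, 0, 0, 0, 2))


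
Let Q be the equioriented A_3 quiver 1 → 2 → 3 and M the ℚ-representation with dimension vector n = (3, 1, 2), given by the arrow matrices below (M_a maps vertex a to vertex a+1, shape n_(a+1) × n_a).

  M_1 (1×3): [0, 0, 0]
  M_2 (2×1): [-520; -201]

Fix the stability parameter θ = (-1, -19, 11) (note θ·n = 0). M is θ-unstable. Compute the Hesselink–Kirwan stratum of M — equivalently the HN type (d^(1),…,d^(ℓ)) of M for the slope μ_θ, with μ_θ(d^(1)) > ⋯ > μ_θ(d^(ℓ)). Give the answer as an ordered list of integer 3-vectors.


Via rank(M_{q-1}∘⋯∘M_p): M ≅ I[1,1]^3, I[2,3], I[3,3].
μ_θ-semistable layers: μ^(1)=11; μ^(2)=-1; μ^(3)=-19

((0, 0, 2); (3, 0, 0); (0, 1, 0))


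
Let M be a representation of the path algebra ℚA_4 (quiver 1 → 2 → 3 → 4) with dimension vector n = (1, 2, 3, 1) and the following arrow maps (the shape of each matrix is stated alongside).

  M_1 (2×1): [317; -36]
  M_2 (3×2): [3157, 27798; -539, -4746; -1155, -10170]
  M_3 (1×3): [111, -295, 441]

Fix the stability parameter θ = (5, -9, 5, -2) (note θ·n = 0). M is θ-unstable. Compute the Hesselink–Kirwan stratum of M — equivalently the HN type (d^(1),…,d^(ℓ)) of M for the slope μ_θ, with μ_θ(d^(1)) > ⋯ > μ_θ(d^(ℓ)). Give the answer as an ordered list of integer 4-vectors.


Interval decomposition of M: I[1,4], I[2,2], I[3,3]^2.
HN type (ℓ=4): μ^(1)=5; μ^(2)=3/2; μ^(3)=-2; μ^(4)=-9

((0, 0, 2, 0); (0, 0, 1, 1); (1, 1, 0, 0); (0, 1, 0, 0))


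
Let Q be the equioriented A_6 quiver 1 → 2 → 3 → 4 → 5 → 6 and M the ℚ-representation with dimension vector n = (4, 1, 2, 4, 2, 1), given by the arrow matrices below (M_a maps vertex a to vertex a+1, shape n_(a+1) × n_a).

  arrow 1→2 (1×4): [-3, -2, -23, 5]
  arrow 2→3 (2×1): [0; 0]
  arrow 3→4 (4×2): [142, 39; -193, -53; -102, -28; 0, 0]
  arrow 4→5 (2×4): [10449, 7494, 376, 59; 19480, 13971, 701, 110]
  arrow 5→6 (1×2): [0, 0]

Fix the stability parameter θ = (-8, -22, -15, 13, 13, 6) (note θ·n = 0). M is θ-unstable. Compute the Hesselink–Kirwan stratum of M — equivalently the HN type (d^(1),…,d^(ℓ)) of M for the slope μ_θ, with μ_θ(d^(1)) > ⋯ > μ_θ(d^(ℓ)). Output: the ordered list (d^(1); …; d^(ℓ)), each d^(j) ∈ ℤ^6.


Via rank(M_{q-1}∘⋯∘M_p): M ≅ I[1,1]^3, I[1,2], I[3,5]^2, I[4,4]^2, I[6,6].
μ_θ-semistable layers: μ^(1)=13; μ^(2)=6; μ^(3)=-8; μ^(4)=-15

((0, 0, 0, 4, 2, 0); (0, 0, 0, 0, 0, 1); (3, 0, 0, 0, 0, 0); (1, 1, 2, 0, 0, 0))


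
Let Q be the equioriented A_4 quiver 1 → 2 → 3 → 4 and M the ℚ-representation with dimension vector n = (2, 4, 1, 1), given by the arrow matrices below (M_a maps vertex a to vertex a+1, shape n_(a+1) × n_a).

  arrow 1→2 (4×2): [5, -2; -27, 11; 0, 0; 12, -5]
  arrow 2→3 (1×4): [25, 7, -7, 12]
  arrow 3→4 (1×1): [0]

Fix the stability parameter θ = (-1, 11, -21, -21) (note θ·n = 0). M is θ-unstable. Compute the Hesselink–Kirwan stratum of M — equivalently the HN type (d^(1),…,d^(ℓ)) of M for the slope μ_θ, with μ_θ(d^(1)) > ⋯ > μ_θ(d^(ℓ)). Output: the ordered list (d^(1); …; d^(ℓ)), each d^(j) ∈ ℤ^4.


Via rank(M_{q-1}∘⋯∘M_p): M ≅ I[1,2], I[1,3], I[2,2]^2, I[4,4].
μ_θ-semistable layers: μ^(1)=11; μ^(2)=-1; μ^(3)=-11/3; μ^(4)=-21

((0, 3, 0, 0); (1, 0, 0, 0); (1, 1, 1, 0); (0, 0, 0, 1))


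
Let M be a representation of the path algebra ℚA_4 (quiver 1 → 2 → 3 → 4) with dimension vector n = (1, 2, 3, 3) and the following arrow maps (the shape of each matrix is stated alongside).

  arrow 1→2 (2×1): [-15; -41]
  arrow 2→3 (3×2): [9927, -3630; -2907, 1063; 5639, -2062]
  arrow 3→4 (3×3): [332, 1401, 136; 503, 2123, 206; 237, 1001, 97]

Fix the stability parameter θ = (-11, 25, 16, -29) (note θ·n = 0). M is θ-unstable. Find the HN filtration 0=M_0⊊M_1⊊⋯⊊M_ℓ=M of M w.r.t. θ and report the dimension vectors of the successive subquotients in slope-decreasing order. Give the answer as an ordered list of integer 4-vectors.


Via rank(M_{q-1}∘⋯∘M_p): M ≅ I[1,4], I[2,4], I[3,4].
μ_θ-semistable layers: μ^(1)=4; μ^(2)=-13/2; μ^(3)=-11

((0, 2, 2, 2); (0, 0, 1, 1); (1, 0, 0, 0))


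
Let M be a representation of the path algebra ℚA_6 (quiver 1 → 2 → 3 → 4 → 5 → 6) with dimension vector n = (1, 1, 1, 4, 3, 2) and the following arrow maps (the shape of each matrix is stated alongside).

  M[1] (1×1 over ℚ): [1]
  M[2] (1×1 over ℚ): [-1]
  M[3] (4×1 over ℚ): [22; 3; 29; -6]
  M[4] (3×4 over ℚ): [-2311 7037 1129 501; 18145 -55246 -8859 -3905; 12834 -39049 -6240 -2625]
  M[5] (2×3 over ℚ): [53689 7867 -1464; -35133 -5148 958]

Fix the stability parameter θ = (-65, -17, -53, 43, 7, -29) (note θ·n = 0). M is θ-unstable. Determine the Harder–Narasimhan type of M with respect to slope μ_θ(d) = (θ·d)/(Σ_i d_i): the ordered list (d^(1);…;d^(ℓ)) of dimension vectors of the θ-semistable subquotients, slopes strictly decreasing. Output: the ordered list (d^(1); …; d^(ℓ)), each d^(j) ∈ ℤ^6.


Interval decomposition of M: I[1,6], I[4,4], I[4,5], I[4,6].
HN type (ℓ=5): μ^(1)=43; μ^(2)=25; μ^(3)=7; μ^(4)=-35; μ^(5)=-65

((0, 0, 0, 1, 0, 0); (0, 0, 0, 1, 1, 0); (0, 0, 0, 2, 2, 2); (0, 1, 1, 0, 0, 0); (1, 0, 0, 0, 0, 0))


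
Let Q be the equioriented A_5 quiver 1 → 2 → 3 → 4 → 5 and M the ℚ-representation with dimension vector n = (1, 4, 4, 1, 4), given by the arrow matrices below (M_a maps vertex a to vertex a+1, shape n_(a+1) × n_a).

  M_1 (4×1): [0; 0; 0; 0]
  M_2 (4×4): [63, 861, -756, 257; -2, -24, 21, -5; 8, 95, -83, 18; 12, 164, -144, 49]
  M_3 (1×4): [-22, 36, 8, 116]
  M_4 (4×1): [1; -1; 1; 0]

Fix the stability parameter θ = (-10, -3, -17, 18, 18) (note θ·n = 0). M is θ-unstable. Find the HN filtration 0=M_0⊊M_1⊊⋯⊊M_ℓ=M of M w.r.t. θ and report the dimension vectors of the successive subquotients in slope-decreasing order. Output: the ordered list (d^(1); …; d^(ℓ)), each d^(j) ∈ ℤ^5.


Via rank(M_{q-1}∘⋯∘M_p): M ≅ I[1,1], I[2,3]^3, I[2,5], I[5,5]^3.
μ_θ-semistable layers: μ^(1)=18; μ^(2)=-10

((0, 0, 0, 1, 4); (1, 4, 4, 0, 0))


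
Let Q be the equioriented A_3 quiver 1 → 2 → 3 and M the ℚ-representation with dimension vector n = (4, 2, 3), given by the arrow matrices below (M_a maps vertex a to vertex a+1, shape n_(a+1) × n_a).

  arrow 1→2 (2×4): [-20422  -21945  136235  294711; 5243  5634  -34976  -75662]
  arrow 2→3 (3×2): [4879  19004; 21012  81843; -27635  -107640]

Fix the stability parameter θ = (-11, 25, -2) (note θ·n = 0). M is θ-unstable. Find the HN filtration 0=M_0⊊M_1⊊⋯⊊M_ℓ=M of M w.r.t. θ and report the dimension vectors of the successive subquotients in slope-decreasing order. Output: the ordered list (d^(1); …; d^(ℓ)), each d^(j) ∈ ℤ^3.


Via rank(M_{q-1}∘⋯∘M_p): M ≅ I[1,1]^2, I[1,3]^2, I[3,3].
μ_θ-semistable layers: μ^(1)=23/2; μ^(2)=-2; μ^(3)=-11

((0, 2, 2); (0, 0, 1); (4, 0, 0))


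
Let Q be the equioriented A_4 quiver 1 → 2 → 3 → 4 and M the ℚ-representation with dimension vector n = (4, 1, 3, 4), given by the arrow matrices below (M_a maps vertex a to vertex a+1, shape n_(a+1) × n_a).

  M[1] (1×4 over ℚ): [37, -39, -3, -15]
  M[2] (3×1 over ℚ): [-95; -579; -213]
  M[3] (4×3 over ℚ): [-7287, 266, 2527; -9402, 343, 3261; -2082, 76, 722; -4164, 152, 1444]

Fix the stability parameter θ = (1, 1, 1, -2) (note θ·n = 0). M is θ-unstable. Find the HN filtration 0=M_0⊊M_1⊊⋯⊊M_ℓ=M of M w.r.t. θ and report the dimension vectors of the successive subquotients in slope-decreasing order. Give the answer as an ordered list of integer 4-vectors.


Interval decomposition of M: I[1,1]^3, I[1,3], I[3,4]^2, I[4,4]^2.
HN type (ℓ=3): μ^(1)=1; μ^(2)=-1/2; μ^(3)=-2

((4, 1, 1, 0); (0, 0, 2, 2); (0, 0, 0, 2))


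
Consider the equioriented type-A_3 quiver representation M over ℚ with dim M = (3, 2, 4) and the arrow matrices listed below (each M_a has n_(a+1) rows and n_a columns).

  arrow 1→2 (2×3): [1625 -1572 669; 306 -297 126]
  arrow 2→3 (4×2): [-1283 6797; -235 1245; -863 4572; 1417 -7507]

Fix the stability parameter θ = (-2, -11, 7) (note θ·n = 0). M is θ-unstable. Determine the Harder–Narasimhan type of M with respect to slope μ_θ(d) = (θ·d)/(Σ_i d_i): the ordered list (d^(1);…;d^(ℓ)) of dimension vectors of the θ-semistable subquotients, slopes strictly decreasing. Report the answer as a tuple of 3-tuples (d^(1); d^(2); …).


Interval decomposition of M: I[1,1], I[1,3]^2, I[3,3]^2.
HN type (ℓ=3): μ^(1)=7; μ^(2)=-2; μ^(3)=-13/2

((0, 0, 4); (1, 0, 0); (2, 2, 0))


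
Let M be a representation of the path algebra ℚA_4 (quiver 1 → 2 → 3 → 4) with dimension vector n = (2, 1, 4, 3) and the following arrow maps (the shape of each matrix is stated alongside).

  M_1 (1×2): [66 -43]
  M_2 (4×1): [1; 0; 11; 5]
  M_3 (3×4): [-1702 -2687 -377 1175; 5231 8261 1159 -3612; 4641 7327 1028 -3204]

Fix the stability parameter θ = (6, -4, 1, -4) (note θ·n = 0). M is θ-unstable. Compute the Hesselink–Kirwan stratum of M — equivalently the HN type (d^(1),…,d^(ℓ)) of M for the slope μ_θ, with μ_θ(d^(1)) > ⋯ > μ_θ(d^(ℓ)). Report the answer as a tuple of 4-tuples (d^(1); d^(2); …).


Interval decomposition of M: I[1,1], I[1,4], I[3,3], I[3,4]^2.
HN type (ℓ=4): μ^(1)=6; μ^(2)=1; μ^(3)=-1/4; μ^(4)=-3/2

((1, 0, 0, 0); (0, 0, 1, 0); (1, 1, 1, 1); (0, 0, 2, 2))


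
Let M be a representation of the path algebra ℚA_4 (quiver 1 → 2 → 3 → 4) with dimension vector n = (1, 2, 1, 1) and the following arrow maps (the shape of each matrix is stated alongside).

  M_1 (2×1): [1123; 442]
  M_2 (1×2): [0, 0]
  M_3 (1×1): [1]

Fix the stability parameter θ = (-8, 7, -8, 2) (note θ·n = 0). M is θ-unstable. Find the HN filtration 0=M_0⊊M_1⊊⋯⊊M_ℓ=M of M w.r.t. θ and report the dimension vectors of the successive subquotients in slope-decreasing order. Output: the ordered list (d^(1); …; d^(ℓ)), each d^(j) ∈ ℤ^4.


Via rank(M_{q-1}∘⋯∘M_p): M ≅ I[1,2], I[2,2], I[3,4].
μ_θ-semistable layers: μ^(1)=7; μ^(2)=2; μ^(3)=-8

((0, 2, 0, 0); (0, 0, 0, 1); (1, 0, 1, 0))


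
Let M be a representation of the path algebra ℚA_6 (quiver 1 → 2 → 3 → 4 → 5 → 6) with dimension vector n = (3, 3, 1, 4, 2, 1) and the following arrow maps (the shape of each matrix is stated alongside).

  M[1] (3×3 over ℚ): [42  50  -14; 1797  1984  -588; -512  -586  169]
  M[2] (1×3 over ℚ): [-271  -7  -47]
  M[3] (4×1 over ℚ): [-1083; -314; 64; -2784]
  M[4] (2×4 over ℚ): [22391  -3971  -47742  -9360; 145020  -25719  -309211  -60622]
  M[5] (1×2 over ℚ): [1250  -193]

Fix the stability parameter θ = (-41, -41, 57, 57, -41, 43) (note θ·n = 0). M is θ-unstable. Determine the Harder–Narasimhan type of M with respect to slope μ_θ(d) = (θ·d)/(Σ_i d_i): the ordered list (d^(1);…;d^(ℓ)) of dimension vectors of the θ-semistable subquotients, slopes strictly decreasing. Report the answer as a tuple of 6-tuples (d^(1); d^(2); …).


Interval decomposition of M: I[1,2]^2, I[1,5], I[4,4]^2, I[4,6].
HN type (ℓ=5): μ^(1)=57; μ^(2)=43; μ^(3)=73/3; μ^(4)=8; μ^(5)=-41

((0, 0, 0, 2, 0, 0); (0, 0, 0, 0, 0, 1); (0, 0, 1, 1, 1, 0); (0, 0, 0, 1, 1, 0); (3, 3, 0, 0, 0, 0))


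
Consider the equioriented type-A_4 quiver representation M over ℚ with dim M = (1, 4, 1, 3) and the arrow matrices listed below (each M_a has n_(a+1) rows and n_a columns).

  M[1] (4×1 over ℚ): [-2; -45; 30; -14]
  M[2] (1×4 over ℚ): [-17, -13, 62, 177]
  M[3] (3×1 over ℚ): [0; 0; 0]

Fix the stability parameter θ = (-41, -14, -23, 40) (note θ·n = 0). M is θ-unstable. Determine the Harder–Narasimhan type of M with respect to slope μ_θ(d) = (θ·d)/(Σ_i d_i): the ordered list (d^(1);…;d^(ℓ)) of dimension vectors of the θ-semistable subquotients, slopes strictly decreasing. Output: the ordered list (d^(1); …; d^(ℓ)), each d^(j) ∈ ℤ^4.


Interval decomposition of M: I[1,3], I[2,2]^3, I[4,4]^3.
HN type (ℓ=4): μ^(1)=40; μ^(2)=-14; μ^(3)=-37/2; μ^(4)=-41

((0, 0, 0, 3); (0, 3, 0, 0); (0, 1, 1, 0); (1, 0, 0, 0))


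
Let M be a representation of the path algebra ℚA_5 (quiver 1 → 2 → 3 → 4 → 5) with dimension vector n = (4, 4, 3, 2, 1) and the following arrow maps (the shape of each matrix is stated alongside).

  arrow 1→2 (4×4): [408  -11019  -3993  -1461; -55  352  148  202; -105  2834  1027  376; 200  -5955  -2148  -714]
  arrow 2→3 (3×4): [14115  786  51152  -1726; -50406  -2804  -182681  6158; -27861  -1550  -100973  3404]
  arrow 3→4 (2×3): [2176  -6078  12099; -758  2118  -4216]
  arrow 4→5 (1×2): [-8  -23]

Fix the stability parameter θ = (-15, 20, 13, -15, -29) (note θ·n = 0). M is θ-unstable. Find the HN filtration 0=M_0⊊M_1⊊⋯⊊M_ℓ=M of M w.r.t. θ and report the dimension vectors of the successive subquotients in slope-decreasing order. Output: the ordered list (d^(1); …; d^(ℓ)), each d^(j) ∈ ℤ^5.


Interval decomposition of M: I[1,2]^2, I[1,4], I[1,5], I[3,3].
HN type (ℓ=5): μ^(1)=20; μ^(2)=13; μ^(3)=6; μ^(4)=-11/4; μ^(5)=-15

((0, 2, 0, 0, 0); (0, 0, 1, 0, 0); (0, 1, 1, 1, 0); (0, 1, 1, 1, 1); (4, 0, 0, 0, 0))


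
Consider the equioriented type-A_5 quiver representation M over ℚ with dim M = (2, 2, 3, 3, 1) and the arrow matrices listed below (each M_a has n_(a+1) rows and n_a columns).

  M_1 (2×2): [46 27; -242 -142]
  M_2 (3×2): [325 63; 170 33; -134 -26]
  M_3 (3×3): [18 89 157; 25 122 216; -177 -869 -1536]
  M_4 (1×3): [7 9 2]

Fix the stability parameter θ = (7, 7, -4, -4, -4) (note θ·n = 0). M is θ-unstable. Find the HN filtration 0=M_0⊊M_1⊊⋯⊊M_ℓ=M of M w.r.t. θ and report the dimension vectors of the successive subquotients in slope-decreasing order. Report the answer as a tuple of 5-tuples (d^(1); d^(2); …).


Interval decomposition of M: I[1,4], I[1,5], I[3,4].
HN type (ℓ=3): μ^(1)=3/2; μ^(2)=2/5; μ^(3)=-4

((1, 1, 1, 1, 0); (1, 1, 1, 1, 1); (0, 0, 1, 1, 0))


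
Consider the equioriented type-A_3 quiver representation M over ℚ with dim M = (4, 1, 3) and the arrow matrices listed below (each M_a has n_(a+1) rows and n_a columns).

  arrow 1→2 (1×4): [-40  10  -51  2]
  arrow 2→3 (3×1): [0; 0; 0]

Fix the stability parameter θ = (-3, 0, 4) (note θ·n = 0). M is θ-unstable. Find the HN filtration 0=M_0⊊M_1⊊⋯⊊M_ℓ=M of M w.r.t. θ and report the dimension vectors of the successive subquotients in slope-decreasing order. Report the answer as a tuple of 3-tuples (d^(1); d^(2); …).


Interval decomposition of M: I[1,1]^3, I[1,2], I[3,3]^3.
HN type (ℓ=3): μ^(1)=4; μ^(2)=0; μ^(3)=-3

((0, 0, 3); (0, 1, 0); (4, 0, 0))


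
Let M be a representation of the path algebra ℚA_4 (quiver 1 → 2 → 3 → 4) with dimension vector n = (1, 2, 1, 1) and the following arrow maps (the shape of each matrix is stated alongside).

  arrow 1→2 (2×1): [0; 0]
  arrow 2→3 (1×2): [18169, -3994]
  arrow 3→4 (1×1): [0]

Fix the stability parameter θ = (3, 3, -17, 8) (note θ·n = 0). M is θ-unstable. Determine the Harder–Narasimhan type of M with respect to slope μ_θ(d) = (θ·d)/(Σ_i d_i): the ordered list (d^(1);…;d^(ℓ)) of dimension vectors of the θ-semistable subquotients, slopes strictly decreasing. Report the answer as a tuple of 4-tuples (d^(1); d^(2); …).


Interval decomposition of M: I[1,1], I[2,2], I[2,3], I[4,4].
HN type (ℓ=3): μ^(1)=8; μ^(2)=3; μ^(3)=-7

((0, 0, 0, 1); (1, 1, 0, 0); (0, 1, 1, 0))


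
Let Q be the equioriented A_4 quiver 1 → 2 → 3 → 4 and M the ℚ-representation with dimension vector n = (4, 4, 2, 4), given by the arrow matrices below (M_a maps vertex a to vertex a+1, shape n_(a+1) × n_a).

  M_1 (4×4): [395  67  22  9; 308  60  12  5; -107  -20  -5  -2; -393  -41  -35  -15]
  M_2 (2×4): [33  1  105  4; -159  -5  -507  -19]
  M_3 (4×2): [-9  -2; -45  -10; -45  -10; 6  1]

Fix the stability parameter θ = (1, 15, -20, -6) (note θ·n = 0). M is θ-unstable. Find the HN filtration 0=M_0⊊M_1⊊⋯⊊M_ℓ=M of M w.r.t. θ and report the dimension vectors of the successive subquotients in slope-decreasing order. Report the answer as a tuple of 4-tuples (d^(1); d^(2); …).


Via rank(M_{q-1}∘⋯∘M_p): M ≅ I[1,2]^2, I[1,4]^2, I[4,4]^2.
μ_θ-semistable layers: μ^(1)=15; μ^(2)=1; μ^(3)=-5/2; μ^(4)=-6

((0, 2, 0, 0); (2, 0, 0, 0); (2, 2, 2, 2); (0, 0, 0, 2))


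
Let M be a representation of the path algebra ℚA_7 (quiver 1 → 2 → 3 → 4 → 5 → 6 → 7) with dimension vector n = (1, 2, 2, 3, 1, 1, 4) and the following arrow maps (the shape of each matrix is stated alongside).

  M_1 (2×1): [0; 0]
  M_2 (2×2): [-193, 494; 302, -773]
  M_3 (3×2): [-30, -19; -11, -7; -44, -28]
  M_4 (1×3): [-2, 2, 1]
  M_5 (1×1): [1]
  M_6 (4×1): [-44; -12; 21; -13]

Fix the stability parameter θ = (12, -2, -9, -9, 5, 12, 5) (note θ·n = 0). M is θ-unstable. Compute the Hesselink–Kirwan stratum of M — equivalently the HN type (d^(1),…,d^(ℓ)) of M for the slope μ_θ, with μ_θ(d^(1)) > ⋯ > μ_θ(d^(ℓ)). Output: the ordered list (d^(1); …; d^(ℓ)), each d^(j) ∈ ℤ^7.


Interval decomposition of M: I[1,1], I[2,4], I[2,7], I[4,4], I[7,7]^3.
HN type (ℓ=5): μ^(1)=12; μ^(2)=17/2; μ^(3)=5; μ^(4)=-20/3; μ^(5)=-9

((1, 0, 0, 0, 0, 0, 0); (0, 0, 0, 0, 0, 1, 1); (0, 0, 0, 0, 1, 0, 3); (0, 2, 2, 2, 0, 0, 0); (0, 0, 0, 1, 0, 0, 0))


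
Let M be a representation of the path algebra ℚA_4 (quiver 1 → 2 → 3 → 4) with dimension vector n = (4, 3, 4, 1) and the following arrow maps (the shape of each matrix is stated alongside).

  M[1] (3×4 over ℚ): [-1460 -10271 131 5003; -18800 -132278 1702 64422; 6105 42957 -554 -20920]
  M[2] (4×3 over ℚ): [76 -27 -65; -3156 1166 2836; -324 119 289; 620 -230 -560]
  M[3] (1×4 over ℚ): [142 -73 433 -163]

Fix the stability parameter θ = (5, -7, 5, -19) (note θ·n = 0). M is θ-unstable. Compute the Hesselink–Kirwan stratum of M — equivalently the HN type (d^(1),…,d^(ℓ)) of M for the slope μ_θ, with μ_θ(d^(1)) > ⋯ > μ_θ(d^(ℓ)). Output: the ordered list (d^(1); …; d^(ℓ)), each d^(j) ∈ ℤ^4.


Interval decomposition of M: I[1,1]^2, I[1,2], I[1,4], I[2,3], I[3,3]^2.
HN type (ℓ=4): μ^(1)=5; μ^(2)=-1; μ^(3)=-4; μ^(4)=-7

((2, 0, 3, 0); (1, 1, 0, 0); (1, 1, 1, 1); (0, 1, 0, 0))


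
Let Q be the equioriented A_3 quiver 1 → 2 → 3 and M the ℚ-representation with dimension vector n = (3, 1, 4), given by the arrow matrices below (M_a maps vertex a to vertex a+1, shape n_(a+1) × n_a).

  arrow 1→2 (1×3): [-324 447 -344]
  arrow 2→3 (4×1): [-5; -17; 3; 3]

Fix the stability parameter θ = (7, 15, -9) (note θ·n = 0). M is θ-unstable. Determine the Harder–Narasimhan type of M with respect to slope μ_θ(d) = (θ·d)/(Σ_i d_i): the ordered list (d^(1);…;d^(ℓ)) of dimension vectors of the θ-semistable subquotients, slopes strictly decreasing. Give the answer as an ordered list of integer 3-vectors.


Via rank(M_{q-1}∘⋯∘M_p): M ≅ I[1,1]^2, I[1,3], I[3,3]^3.
μ_θ-semistable layers: μ^(1)=7; μ^(2)=13/3; μ^(3)=-9

((2, 0, 0); (1, 1, 1); (0, 0, 3))


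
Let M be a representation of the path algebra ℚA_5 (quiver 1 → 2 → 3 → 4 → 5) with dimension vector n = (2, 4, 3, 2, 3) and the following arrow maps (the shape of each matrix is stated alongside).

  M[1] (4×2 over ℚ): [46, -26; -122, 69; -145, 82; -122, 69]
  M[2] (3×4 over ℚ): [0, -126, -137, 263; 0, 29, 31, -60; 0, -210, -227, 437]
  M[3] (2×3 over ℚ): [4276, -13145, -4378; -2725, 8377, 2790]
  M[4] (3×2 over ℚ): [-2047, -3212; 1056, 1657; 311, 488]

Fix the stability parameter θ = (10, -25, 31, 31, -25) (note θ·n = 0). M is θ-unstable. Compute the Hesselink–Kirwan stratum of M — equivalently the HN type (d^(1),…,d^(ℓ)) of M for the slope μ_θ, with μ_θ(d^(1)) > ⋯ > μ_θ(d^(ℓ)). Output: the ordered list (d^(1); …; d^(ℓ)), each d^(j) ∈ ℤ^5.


Via rank(M_{q-1}∘⋯∘M_p): M ≅ I[1,2], I[1,5], I[2,2], I[2,5], I[3,3], I[5,5].
μ_θ-semistable layers: μ^(1)=31; μ^(2)=37/3; μ^(3)=-15/2; μ^(4)=-25

((0, 0, 1, 0, 0); (0, 0, 2, 2, 2); (2, 2, 0, 0, 0); (0, 2, 0, 0, 1))


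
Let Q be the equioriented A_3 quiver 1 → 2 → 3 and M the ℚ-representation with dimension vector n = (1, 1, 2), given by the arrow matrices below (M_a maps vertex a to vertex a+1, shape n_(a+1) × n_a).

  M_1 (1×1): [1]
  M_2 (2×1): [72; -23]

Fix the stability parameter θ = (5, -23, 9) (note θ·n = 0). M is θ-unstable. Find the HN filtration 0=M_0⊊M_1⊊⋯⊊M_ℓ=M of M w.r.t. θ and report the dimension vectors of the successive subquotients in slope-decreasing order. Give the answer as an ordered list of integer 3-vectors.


Via rank(M_{q-1}∘⋯∘M_p): M ≅ I[1,3], I[3,3].
μ_θ-semistable layers: μ^(1)=9; μ^(2)=-9

((0, 0, 2); (1, 1, 0))


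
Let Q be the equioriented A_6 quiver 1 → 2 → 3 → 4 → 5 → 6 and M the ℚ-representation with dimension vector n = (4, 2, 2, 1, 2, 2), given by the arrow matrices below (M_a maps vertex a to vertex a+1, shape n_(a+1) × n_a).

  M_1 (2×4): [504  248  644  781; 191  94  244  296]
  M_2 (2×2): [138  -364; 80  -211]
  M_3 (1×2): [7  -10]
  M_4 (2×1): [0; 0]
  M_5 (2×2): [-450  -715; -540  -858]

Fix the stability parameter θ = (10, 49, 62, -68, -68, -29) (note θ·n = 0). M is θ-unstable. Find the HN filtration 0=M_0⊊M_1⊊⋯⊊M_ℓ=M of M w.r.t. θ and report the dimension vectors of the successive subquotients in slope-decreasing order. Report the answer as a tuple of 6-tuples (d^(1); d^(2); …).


Barcode: M ≅ I[1,1]^2, I[1,3], I[1,4], I[5,5], I[5,6], I[6,6]. HN layers by μ_θ (6 steps, strictly decreasing):
  μ^(1)=62; μ^(2)=49; μ^(3)=43/3; μ^(4)=10; μ^(5)=-29; μ^(6)=-68

((0, 0, 1, 0, 0, 0); (0, 1, 0, 0, 0, 0); (0, 1, 1, 1, 0, 0); (4, 0, 0, 0, 0, 0); (0, 0, 0, 0, 0, 2); (0, 0, 0, 0, 2, 0))


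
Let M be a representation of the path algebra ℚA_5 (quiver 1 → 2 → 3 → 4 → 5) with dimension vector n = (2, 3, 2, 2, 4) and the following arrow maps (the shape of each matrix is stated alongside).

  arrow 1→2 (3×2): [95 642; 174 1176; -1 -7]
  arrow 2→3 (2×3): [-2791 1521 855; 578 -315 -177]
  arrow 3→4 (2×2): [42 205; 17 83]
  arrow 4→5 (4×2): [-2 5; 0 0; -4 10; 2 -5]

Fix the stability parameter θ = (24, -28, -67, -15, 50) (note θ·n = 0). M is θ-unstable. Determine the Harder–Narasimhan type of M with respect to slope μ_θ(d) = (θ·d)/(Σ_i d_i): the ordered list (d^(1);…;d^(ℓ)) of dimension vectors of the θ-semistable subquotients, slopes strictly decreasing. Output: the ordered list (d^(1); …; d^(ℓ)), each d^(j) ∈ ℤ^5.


Via rank(M_{q-1}∘⋯∘M_p): M ≅ I[1,4], I[1,5], I[2,2], I[5,5]^3.
μ_θ-semistable layers: μ^(1)=50; μ^(2)=-15; μ^(3)=-71/3; μ^(4)=-28

((0, 0, 0, 0, 4); (0, 0, 0, 2, 0); (2, 2, 2, 0, 0); (0, 1, 0, 0, 0))


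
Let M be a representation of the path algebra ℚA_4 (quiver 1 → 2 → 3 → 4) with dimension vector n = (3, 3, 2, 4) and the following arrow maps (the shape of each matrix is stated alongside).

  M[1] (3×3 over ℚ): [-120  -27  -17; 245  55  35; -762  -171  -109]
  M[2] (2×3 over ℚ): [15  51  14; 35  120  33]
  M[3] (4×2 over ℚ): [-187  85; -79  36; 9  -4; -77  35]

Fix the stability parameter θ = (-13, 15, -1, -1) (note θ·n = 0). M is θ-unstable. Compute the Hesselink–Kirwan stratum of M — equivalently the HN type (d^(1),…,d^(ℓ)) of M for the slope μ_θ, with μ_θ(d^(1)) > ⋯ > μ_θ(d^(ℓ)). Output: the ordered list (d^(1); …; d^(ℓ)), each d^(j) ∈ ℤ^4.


Via rank(M_{q-1}∘⋯∘M_p): M ≅ I[1,1], I[1,2], I[1,4], I[2,4], I[4,4]^2.
μ_θ-semistable layers: μ^(1)=15; μ^(2)=13/3; μ^(3)=-1; μ^(4)=-13

((0, 1, 0, 0); (0, 2, 2, 2); (0, 0, 0, 2); (3, 0, 0, 0))


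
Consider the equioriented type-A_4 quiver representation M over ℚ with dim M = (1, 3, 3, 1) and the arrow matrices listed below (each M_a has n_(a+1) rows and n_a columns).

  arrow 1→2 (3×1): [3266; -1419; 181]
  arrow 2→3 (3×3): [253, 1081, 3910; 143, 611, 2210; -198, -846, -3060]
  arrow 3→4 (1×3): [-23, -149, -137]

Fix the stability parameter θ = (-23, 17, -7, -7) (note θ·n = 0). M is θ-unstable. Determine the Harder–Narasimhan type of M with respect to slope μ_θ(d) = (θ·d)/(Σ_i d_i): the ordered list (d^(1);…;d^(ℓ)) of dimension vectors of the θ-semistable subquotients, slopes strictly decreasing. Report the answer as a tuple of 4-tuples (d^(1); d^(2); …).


Barcode: M ≅ I[1,3], I[2,2]^2, I[3,3], I[3,4]. HN layers by μ_θ (4 steps, strictly decreasing):
  μ^(1)=17; μ^(2)=5; μ^(3)=-7; μ^(4)=-23

((0, 2, 0, 0); (0, 1, 1, 0); (0, 0, 2, 1); (1, 0, 0, 0))


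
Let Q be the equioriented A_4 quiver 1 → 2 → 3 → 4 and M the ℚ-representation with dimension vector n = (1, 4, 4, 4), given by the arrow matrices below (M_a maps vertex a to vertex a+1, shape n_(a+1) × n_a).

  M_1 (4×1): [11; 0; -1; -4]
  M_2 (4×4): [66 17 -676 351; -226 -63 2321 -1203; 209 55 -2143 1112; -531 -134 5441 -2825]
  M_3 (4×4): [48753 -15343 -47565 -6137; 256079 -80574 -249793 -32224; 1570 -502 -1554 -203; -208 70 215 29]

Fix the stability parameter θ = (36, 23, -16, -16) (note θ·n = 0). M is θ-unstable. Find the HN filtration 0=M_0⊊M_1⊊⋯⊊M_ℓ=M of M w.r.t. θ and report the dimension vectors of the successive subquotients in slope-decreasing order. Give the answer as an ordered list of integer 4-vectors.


Barcode: M ≅ I[1,4], I[2,2], I[2,4]^2, I[3,4]. HN layers by μ_θ (4 steps, strictly decreasing):
  μ^(1)=23; μ^(2)=27/4; μ^(3)=-3; μ^(4)=-16

((0, 1, 0, 0); (1, 1, 1, 1); (0, 2, 2, 2); (0, 0, 1, 1))


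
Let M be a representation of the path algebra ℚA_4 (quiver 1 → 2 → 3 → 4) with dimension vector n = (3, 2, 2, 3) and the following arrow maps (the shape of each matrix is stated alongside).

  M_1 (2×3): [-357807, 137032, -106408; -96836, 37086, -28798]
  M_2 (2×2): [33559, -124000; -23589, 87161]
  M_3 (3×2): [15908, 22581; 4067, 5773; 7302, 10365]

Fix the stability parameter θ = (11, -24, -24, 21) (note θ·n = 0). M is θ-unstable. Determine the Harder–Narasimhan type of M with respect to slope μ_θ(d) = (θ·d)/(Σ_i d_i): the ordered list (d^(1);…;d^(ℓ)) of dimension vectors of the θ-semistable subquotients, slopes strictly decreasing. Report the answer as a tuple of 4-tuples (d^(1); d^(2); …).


Barcode: M ≅ I[1,1], I[1,4]^2, I[4,4]. HN layers by μ_θ (3 steps, strictly decreasing):
  μ^(1)=21; μ^(2)=11; μ^(3)=-37/3

((0, 0, 0, 3); (1, 0, 0, 0); (2, 2, 2, 0))


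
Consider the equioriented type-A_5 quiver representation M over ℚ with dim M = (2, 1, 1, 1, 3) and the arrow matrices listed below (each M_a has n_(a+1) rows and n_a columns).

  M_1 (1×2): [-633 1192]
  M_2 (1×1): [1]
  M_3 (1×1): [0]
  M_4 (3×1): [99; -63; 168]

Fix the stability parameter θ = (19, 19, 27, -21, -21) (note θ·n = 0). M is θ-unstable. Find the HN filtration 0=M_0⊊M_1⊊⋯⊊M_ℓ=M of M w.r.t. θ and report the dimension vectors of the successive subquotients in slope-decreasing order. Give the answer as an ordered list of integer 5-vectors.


Interval decomposition of M: I[1,1], I[1,3], I[4,5], I[5,5]^2.
HN type (ℓ=3): μ^(1)=27; μ^(2)=19; μ^(3)=-21

((0, 0, 1, 0, 0); (2, 1, 0, 0, 0); (0, 0, 0, 1, 3))


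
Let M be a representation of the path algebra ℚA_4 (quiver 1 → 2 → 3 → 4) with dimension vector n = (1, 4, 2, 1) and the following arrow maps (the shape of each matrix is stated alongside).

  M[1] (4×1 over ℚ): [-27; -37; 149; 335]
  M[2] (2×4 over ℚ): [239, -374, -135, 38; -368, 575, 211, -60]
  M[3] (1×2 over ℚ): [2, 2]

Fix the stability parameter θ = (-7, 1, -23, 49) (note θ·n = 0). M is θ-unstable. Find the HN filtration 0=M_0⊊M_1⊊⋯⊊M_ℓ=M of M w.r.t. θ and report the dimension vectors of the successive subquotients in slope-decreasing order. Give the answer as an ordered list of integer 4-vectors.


Via rank(M_{q-1}∘⋯∘M_p): M ≅ I[1,2], I[2,2], I[2,3], I[2,4].
μ_θ-semistable layers: μ^(1)=49; μ^(2)=1; μ^(3)=-7; μ^(4)=-11

((0, 0, 0, 1); (0, 2, 0, 0); (1, 0, 0, 0); (0, 2, 2, 0))


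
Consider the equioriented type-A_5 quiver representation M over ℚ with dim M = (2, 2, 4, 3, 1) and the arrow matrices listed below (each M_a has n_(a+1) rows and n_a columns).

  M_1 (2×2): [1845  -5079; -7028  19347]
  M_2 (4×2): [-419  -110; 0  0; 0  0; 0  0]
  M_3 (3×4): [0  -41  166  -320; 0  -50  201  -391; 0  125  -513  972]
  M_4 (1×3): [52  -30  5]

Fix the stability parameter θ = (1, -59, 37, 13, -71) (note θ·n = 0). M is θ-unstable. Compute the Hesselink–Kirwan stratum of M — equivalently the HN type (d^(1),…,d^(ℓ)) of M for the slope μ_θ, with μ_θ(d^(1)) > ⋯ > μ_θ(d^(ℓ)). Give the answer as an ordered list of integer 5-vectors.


Via rank(M_{q-1}∘⋯∘M_p): M ≅ I[1,2], I[1,3], I[3,4]^2, I[3,5].
μ_θ-semistable layers: μ^(1)=37; μ^(2)=25; μ^(3)=-7; μ^(4)=-29

((0, 0, 1, 0, 0); (0, 0, 2, 2, 0); (0, 0, 1, 1, 1); (2, 2, 0, 0, 0))


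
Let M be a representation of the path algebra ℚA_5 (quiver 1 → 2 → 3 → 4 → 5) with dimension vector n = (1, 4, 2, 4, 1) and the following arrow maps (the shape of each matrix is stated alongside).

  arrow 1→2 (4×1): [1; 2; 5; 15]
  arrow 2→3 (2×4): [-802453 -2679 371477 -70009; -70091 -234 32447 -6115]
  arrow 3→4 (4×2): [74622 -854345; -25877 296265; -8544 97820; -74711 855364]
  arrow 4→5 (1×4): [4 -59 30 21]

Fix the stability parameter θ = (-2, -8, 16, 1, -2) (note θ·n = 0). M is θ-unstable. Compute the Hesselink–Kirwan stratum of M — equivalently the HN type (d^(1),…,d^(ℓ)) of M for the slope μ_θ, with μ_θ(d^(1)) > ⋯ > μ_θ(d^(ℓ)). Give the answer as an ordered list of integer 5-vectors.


Barcode: M ≅ I[1,5], I[2,2]^2, I[2,4], I[4,4]^2. HN layers by μ_θ (5 steps, strictly decreasing):
  μ^(1)=17/2; μ^(2)=5; μ^(3)=1; μ^(4)=-5; μ^(5)=-8

((0, 0, 1, 1, 0); (0, 0, 1, 1, 1); (0, 0, 0, 2, 0); (1, 1, 0, 0, 0); (0, 3, 0, 0, 0))


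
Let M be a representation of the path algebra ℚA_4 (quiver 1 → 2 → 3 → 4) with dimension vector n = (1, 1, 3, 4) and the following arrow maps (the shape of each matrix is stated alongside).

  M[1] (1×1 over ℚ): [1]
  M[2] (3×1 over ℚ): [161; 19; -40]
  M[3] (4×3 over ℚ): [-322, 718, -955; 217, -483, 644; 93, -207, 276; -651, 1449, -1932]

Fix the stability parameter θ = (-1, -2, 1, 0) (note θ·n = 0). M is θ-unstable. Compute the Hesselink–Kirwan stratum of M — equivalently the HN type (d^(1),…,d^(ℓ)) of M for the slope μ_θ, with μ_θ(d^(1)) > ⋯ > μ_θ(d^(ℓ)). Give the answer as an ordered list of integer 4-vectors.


Interval decomposition of M: I[1,3], I[3,4]^2, I[4,4]^2.
HN type (ℓ=4): μ^(1)=1; μ^(2)=1/2; μ^(3)=0; μ^(4)=-3/2

((0, 0, 1, 0); (0, 0, 2, 2); (0, 0, 0, 2); (1, 1, 0, 0))


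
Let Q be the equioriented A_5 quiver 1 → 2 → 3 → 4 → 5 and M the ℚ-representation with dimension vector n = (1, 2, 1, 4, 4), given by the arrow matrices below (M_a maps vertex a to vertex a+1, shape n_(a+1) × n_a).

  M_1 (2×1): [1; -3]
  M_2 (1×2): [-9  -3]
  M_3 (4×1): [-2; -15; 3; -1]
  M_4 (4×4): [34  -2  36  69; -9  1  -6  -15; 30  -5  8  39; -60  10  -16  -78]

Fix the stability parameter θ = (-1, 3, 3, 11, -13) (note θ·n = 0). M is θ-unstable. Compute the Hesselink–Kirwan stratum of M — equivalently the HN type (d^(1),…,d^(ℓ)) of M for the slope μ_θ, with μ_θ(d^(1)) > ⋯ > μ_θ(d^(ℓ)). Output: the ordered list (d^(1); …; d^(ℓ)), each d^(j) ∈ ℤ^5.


Barcode: M ≅ I[1,2], I[2,5], I[4,4], I[4,5]^2, I[5,5]. HN layers by μ_θ (5 steps, strictly decreasing):
  μ^(1)=11; μ^(2)=3; μ^(3)=1; μ^(4)=-1; μ^(5)=-13

((0, 0, 0, 1, 0); (0, 1, 0, 0, 0); (0, 1, 1, 1, 1); (1, 0, 0, 2, 2); (0, 0, 0, 0, 1))


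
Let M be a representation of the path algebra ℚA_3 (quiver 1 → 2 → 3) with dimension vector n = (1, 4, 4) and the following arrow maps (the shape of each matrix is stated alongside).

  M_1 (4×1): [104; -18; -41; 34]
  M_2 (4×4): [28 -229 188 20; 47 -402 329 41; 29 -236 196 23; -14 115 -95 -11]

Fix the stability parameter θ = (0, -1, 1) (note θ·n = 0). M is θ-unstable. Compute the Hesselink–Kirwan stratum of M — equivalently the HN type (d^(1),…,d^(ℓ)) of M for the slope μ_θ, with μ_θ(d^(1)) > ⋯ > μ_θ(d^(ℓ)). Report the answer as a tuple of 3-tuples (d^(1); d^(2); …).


Via rank(M_{q-1}∘⋯∘M_p): M ≅ I[1,3], I[2,3]^3.
μ_θ-semistable layers: μ^(1)=1; μ^(2)=-1/2; μ^(3)=-1

((0, 0, 4); (1, 1, 0); (0, 3, 0))


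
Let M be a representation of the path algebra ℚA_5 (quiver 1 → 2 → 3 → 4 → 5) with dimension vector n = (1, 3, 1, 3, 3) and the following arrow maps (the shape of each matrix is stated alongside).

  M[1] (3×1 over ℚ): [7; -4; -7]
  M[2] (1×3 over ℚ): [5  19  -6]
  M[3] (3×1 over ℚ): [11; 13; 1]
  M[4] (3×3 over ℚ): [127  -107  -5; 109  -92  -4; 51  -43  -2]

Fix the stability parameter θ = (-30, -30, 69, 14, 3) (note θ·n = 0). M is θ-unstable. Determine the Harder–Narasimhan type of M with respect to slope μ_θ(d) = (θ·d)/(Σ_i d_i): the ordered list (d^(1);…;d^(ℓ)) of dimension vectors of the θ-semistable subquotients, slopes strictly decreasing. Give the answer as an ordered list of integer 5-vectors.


Barcode: M ≅ I[1,5], I[2,2]^2, I[4,5]^2. HN layers by μ_θ (3 steps, strictly decreasing):
  μ^(1)=86/3; μ^(2)=17/2; μ^(3)=-30

((0, 0, 1, 1, 1); (0, 0, 0, 2, 2); (1, 3, 0, 0, 0))


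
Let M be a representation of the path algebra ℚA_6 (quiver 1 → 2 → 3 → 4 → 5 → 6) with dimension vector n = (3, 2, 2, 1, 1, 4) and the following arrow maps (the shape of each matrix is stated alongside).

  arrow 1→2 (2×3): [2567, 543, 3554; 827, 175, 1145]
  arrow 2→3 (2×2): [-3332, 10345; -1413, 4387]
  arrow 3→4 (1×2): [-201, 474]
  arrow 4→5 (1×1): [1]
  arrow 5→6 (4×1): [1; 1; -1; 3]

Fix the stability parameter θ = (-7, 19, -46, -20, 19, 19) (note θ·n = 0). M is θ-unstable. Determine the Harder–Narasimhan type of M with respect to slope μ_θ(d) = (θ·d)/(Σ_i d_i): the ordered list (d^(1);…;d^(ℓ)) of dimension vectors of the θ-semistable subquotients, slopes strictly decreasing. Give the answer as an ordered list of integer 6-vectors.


Interval decomposition of M: I[1,1], I[1,3], I[1,6], I[6,6]^3.
HN type (ℓ=4): μ^(1)=19; μ^(2)=-7; μ^(3)=-34/3; μ^(4)=-27/2

((0, 0, 0, 0, 1, 4); (1, 0, 0, 0, 0, 0); (1, 1, 1, 0, 0, 0); (1, 1, 1, 1, 0, 0))


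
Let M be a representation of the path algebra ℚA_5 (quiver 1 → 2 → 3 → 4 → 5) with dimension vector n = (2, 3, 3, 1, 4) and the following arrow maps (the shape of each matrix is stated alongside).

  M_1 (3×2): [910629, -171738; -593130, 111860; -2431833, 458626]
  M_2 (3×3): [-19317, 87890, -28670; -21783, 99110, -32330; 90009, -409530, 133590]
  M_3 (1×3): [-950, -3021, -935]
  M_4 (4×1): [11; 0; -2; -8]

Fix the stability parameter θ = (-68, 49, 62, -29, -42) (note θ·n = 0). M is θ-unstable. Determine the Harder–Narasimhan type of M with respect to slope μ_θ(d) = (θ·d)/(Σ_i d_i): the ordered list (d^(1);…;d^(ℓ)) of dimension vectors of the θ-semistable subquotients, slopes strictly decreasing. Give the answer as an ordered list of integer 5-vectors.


Via rank(M_{q-1}∘⋯∘M_p): M ≅ I[1,1], I[1,5], I[2,2]^2, I[3,3]^2, I[5,5]^3.
μ_θ-semistable layers: μ^(1)=62; μ^(2)=49; μ^(3)=10; μ^(4)=-42; μ^(5)=-68

((0, 0, 2, 0, 0); (0, 2, 0, 0, 0); (0, 1, 1, 1, 1); (0, 0, 0, 0, 3); (2, 0, 0, 0, 0))


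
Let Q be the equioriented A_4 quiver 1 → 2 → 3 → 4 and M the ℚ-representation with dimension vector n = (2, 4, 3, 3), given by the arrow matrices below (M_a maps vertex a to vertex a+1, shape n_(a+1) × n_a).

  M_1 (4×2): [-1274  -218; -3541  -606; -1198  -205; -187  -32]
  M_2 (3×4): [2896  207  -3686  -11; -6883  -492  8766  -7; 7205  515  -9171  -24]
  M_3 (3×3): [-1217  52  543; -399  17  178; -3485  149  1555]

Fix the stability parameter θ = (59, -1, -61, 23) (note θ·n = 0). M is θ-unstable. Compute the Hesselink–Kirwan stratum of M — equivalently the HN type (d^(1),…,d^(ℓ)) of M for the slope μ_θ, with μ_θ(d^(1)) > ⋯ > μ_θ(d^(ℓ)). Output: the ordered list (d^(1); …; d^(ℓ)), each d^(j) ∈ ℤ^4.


Interval decomposition of M: I[1,4]^2, I[2,2], I[2,4].
HN type (ℓ=3): μ^(1)=23; μ^(2)=-1; μ^(3)=-31

((0, 0, 0, 3); (2, 3, 2, 0); (0, 1, 1, 0))


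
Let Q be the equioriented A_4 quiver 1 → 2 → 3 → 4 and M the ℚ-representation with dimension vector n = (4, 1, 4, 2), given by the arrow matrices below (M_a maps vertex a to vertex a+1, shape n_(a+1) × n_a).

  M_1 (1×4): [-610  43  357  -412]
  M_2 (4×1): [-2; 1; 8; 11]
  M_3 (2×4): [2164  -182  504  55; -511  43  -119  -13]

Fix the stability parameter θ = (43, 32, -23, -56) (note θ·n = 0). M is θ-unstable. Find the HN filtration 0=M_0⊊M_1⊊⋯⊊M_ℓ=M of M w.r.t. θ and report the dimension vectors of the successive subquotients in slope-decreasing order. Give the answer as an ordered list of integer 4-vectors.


Barcode: M ≅ I[1,1]^3, I[1,4], I[3,3]^2, I[3,4]. HN layers by μ_θ (4 steps, strictly decreasing):
  μ^(1)=43; μ^(2)=-1; μ^(3)=-23; μ^(4)=-79/2

((3, 0, 0, 0); (1, 1, 1, 1); (0, 0, 2, 0); (0, 0, 1, 1))
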